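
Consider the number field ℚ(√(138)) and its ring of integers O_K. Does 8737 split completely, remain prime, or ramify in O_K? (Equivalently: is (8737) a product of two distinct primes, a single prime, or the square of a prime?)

d = 138 ≡ 2 (mod 4), so O_K = ℤ[√138] and disc(K) = 4d = 552.
8737 ∤ 552, so 8737 is unramified.
Legendre symbol by Euler's criterion: (138/8737) ≡ 138^4368 ≡ 8736 (mod 8737), i.e. (138/8737) = -1.
Legendre symbol -1 ⇒ 8737 is inert.

remains prime (inert)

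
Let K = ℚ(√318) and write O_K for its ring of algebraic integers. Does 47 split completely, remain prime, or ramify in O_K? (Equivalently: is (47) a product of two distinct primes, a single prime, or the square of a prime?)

splits completely

Since 318 ≢ 1 mod 4, the ring of integers is ℤ[√318] with discriminant 4·318 = 1272.
disc(K) = 1272 is not divisible by 47; 47 is unramified.
Euler's criterion: 318^23 mod 47 = 1. Thus (318|47) = 1.
(318/47) = 1, so 47 splits.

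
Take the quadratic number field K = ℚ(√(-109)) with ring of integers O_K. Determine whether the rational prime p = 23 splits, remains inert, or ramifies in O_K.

Since -109 ≢ 1 mod 4, the ring of integers is ℤ[√-109] with discriminant 4·(-109) = -436.
disc(K) = -436 is not divisible by 23; 23 is unramified.
Legendre symbol by Euler's criterion: (-109/23) ≡ (-109)^11 ≡ 1 (mod 23), i.e. (-109/23) = 1.
d is a quadratic residue mod p, hence 23 splits in O_K.

split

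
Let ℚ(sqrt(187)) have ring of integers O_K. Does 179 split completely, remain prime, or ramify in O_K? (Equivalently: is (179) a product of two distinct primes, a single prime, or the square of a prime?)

187 mod 4 = 3, hence disc K = 4·187 = 748 and O_K = ℤ[√187].
Since gcd(179, 748) = 1 the prime 179 does not ramify.
Euler's criterion: 187^89 mod 179 = 178. Thus (187|179) = -1.
Legendre symbol -1 ⇒ 179 is inert.

p is inert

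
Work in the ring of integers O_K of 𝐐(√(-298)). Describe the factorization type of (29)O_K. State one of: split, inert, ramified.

d = -298 ≡ 2 (mod 4), so O_K = ℤ[√-298] and disc(K) = 4d = -1192.
29 ∤ -1192, so 29 is unramified.
Legendre symbol by Euler's criterion: (-298/29) ≡ (-298)^14 ≡ 28 (mod 29), i.e. (-298/29) = -1.
(-298/29) = -1, so 29 is inert.

inert — (29) stays prime in O_K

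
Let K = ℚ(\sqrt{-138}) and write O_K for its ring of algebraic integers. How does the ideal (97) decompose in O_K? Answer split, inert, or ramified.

inert — (97) stays prime in O_K

-138 mod 4 = 2, hence disc K = 4·(-138) = -552 and O_K = ℤ[√-138].
Since gcd(97, -552) = 1 the prime 97 does not ramify.
Euler's criterion: (-138)^48 mod 97 = 96. Thus (-138|97) = -1.
d is a non-residue mod p, hence 97 remains inert in O_K.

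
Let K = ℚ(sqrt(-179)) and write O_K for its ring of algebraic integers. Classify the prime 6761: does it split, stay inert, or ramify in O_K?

p splits

d = -179 ≡ 1 (mod 4), so O_K = ℤ[(1+√-179)/2] and disc(K) = d = -179.
6761 ∤ -179, so 6761 is unramified.
Legendre symbol by Euler's criterion: (-179/6761) ≡ (-179)^3380 ≡ 1 (mod 6761), i.e. (-179/6761) = 1.
d is a quadratic residue mod p, hence 6761 splits in O_K.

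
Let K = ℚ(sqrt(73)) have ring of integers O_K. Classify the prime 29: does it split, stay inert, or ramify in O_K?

d = 73 ≡ 1 (mod 4), so O_K = ℤ[(1+√73)/2] and disc(K) = d = 73.
29 ∤ 73, so 29 is unramified.
(73/29) = 15^14 mod 29 = 28, giving Legendre symbol -1.
(73/29) = -1, so 29 is inert.

29 remains inert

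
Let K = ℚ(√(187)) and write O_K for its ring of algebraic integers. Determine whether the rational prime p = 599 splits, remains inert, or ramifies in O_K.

p is inert

d = 187 ≡ 3 (mod 4), so O_K = ℤ[√187] and disc(K) = 4d = 748.
disc(K) = 748 is not divisible by 599; 599 is unramified.
Legendre symbol by Euler's criterion: (187/599) ≡ 187^299 ≡ 598 (mod 599), i.e. (187/599) = -1.
(187/599) = -1, so 599 is inert.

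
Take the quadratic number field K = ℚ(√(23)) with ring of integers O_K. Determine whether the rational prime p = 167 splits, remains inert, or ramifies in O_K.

Since 23 ≢ 1 mod 4, the ring of integers is ℤ[√23] with discriminant 4·23 = 92.
disc(K) = 92 is not divisible by 167; 167 is unramified.
Euler's criterion: 23^83 mod 167 = 166. Thus (23|167) = -1.
d is a non-residue mod p, hence 167 remains inert in O_K.

167 remains inert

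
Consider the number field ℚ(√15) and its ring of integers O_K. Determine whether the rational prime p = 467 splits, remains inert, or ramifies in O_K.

467 remains inert

d = 15 ≡ 3 (mod 4), so O_K = ℤ[√15] and disc(K) = 4d = 60.
disc(K) = 60 is not divisible by 467; 467 is unramified.
Legendre symbol by Euler's criterion: (15/467) ≡ 15^233 ≡ 466 (mod 467), i.e. (15/467) = -1.
Legendre symbol -1 ⇒ 467 is inert.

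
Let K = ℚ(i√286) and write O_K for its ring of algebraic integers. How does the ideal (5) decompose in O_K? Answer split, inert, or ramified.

d = -286 ≡ 2 (mod 4), so O_K = ℤ[√-286] and disc(K) = 4d = -1144.
5 ∤ -1144, so 5 is unramified.
Legendre symbol by Euler's criterion: (-286/5) ≡ (-286)^2 ≡ 1 (mod 5), i.e. (-286/5) = 1.
Legendre symbol 1 ⇒ 5 is split.

split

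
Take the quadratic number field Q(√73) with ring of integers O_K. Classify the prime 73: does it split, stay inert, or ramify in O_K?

ramifies in O_K

Since 73 ≡ 1 mod 4, the ring of integers is ℤ[(1+√73)/2] with discriminant 73.
disc(K) = 73 = 73·1, so p = 73 is ramified.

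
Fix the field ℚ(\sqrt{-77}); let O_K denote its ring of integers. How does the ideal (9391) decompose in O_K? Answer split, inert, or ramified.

d = -77 ≡ 3 (mod 4), so O_K = ℤ[√-77] and disc(K) = 4d = -308.
Since gcd(9391, -308) = 1 the prime 9391 does not ramify.
Euler's criterion: (-77)^4695 mod 9391 = 1. Thus (-77|9391) = 1.
Legendre symbol 1 ⇒ 9391 is split.

9391 splits in O_K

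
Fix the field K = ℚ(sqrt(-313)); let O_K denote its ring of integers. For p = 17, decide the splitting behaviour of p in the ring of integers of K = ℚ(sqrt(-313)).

-313 mod 4 = 3, hence disc K = 4·(-313) = -1252 and O_K = ℤ[√-313].
Since gcd(17, -1252) = 1 the prime 17 does not ramify.
Euler's criterion: (-313)^8 mod 17 = 16. Thus (-313|17) = -1.
Legendre symbol -1 ⇒ 17 is inert.

p is inert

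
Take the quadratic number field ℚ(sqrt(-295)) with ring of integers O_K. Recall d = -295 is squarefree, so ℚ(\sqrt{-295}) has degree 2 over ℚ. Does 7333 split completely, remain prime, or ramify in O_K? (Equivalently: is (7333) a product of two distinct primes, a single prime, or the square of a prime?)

7333 remains inert

d = -295 ≡ 1 (mod 4), so O_K = ℤ[(1+√-295)/2] and disc(K) = d = -295.
disc(K) = -295 is not divisible by 7333; 7333 is unramified.
Legendre symbol by Euler's criterion: (-295/7333) ≡ (-295)^3666 ≡ 7332 (mod 7333), i.e. (-295/7333) = -1.
(-295/7333) = -1, so 7333 is inert.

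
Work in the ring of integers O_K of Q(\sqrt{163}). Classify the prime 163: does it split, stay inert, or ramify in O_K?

163 mod 4 = 3, hence disc K = 4·163 = 652 and O_K = ℤ[√163].
Ramification test: 163 | 652. The prime 163 ramifies in K.

p ramifies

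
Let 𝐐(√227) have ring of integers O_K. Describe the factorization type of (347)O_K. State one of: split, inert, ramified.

d = 227 ≡ 3 (mod 4), so O_K = ℤ[√227] and disc(K) = 4d = 908.
347 ∤ 908, so 347 is unramified.
(227/347) = 227^173 mod 347 = 346, giving Legendre symbol -1.
(227/347) = -1, so 347 is inert.

inert — (347) stays prime in O_K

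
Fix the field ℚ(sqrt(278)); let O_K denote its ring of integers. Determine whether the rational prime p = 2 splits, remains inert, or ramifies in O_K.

278 mod 4 = 2, hence disc K = 4·278 = 1112 and O_K = ℤ[√278].
disc(K) = 1112 = 2·556, so p = 2 is ramified.

2 is ramified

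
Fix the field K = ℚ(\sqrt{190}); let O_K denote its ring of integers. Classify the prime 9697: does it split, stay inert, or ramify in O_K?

Since 190 ≢ 1 mod 4, the ring of integers is ℤ[√190] with discriminant 4·190 = 760.
9697 ∤ 760, so 9697 is unramified.
(190/9697) = 190^4848 mod 9697 = 9696, giving Legendre symbol -1.
d is a non-residue mod p, hence 9697 remains inert in O_K.

p is inert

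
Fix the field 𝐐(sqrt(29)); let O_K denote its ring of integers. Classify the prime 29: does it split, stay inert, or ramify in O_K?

29 mod 4 = 1, hence disc K = 29 and O_K = ℤ[(1+√29)/2].
Ramification test: 29 | 29. The prime 29 ramifies in K.

ramifies in O_K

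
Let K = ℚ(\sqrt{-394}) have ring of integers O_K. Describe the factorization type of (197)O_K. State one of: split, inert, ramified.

ramified

-394 mod 4 = 2, hence disc K = 4·(-394) = -1576 and O_K = ℤ[√-394].
disc(K) = -1576 = 197·(-8), so p = 197 is ramified.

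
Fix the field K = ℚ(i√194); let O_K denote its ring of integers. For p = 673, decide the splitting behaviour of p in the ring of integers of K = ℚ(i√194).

d = -194 ≡ 2 (mod 4), so O_K = ℤ[√-194] and disc(K) = 4d = -776.
Since gcd(673, -776) = 1 the prime 673 does not ramify.
Euler's criterion: (-194)^336 mod 673 = 1. Thus (-194|673) = 1.
(-194/673) = 1, so 673 splits.

p splits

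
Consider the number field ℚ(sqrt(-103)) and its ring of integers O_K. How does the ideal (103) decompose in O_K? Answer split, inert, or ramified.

-103 mod 4 = 1, hence disc K = -103 and O_K = ℤ[(1+√-103)/2].
disc(K) = -103 = 103·(-1), so p = 103 is ramified.

ramifies in O_K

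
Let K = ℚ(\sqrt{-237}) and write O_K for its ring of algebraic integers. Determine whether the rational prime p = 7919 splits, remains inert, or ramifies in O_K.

split — (7919) = 𝔭₁𝔭₂ with 𝔭₁ ≠ 𝔭₂

-237 mod 4 = 3, hence disc K = 4·(-237) = -948 and O_K = ℤ[√-237].
disc(K) = -948 is not divisible by 7919; 7919 is unramified.
(-237/7919) = 7682^3959 mod 7919 = 1, giving Legendre symbol 1.
(-237/7919) = 1, so 7919 splits.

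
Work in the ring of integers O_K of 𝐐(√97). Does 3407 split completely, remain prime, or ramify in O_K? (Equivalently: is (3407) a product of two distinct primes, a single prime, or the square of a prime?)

d = 97 ≡ 1 (mod 4), so O_K = ℤ[(1+√97)/2] and disc(K) = d = 97.
3407 ∤ 97, so 3407 is unramified.
Compute (97/3407) via Euler: 97^((3407-1)/2) mod 3407 = 1, so (97/3407) = 1.
Legendre symbol 1 ⇒ 3407 is split.

3407 splits in O_K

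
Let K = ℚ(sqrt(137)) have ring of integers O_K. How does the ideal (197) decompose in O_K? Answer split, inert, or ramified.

Since 137 ≡ 1 mod 4, the ring of integers is ℤ[(1+√137)/2] with discriminant 137.
Since gcd(197, 137) = 1 the prime 197 does not ramify.
Legendre symbol by Euler's criterion: (137/197) ≡ 137^98 ≡ 1 (mod 197), i.e. (137/197) = 1.
Legendre symbol 1 ⇒ 197 is split.

split — (197) = 𝔭₁𝔭₂ with 𝔭₁ ≠ 𝔭₂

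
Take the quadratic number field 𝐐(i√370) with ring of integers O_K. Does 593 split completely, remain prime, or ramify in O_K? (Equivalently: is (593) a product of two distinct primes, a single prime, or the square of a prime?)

-370 mod 4 = 2, hence disc K = 4·(-370) = -1480 and O_K = ℤ[√-370].
Since gcd(593, -1480) = 1 the prime 593 does not ramify.
(-370/593) = 223^296 mod 593 = 592, giving Legendre symbol -1.
d is a non-residue mod p, hence 593 remains inert in O_K.

inert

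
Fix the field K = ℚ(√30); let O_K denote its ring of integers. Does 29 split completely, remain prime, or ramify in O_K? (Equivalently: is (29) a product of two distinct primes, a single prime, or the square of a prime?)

split

d = 30 ≡ 2 (mod 4), so O_K = ℤ[√30] and disc(K) = 4d = 120.
Since gcd(29, 120) = 1 the prime 29 does not ramify.
(30/29) = 1^14 mod 29 = 1, giving Legendre symbol 1.
(30/29) = 1, so 29 splits.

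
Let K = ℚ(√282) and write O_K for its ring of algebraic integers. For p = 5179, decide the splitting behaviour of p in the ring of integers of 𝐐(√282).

inert — (5179) stays prime in O_K

282 mod 4 = 2, hence disc K = 4·282 = 1128 and O_K = ℤ[√282].
Since gcd(5179, 1128) = 1 the prime 5179 does not ramify.
Legendre symbol by Euler's criterion: (282/5179) ≡ 282^2589 ≡ 5178 (mod 5179), i.e. (282/5179) = -1.
(282/5179) = -1, so 5179 is inert.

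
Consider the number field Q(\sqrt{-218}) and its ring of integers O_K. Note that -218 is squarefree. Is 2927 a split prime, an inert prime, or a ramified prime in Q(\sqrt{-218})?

p is inert

Since -218 ≢ 1 mod 4, the ring of integers is ℤ[√-218] with discriminant 4·(-218) = -872.
2927 ∤ -872, so 2927 is unramified.
(-218/2927) = 2709^1463 mod 2927 = 2926, giving Legendre symbol -1.
Legendre symbol -1 ⇒ 2927 is inert.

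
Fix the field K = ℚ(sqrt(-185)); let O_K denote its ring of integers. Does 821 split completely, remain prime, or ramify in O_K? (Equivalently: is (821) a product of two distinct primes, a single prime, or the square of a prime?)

Since -185 ≢ 1 mod 4, the ring of integers is ℤ[√-185] with discriminant 4·(-185) = -740.
821 ∤ -740, so 821 is unramified.
(-185/821) = 636^410 mod 821 = 1, giving Legendre symbol 1.
(-185/821) = 1, so 821 splits.

split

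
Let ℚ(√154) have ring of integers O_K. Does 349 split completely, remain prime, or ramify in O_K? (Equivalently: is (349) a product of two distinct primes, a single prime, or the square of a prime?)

Since 154 ≢ 1 mod 4, the ring of integers is ℤ[√154] with discriminant 4·154 = 616.
disc(K) = 616 is not divisible by 349; 349 is unramified.
Compute (154/349) via Euler: 154^((349-1)/2) mod 349 = 348, so (154/349) = -1.
Legendre symbol -1 ⇒ 349 is inert.

inert — (349) stays prime in O_K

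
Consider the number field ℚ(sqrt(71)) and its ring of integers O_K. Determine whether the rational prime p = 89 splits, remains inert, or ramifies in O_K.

p splits

d = 71 ≡ 3 (mod 4), so O_K = ℤ[√71] and disc(K) = 4d = 284.
disc(K) = 284 is not divisible by 89; 89 is unramified.
(71/89) = 71^44 mod 89 = 1, giving Legendre symbol 1.
d is a quadratic residue mod p, hence 89 splits in O_K.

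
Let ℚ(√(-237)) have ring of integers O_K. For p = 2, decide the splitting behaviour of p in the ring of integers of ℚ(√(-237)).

Since -237 ≢ 1 mod 4, the ring of integers is ℤ[√-237] with discriminant 4·(-237) = -948.
Ramification test: 2 | -948. The prime 2 ramifies in K.

2 is ramified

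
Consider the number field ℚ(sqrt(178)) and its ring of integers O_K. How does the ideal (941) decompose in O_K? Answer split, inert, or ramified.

Since 178 ≢ 1 mod 4, the ring of integers is ℤ[√178] with discriminant 4·178 = 712.
941 ∤ 712, so 941 is unramified.
(178/941) = 178^470 mod 941 = 1, giving Legendre symbol 1.
(178/941) = 1, so 941 splits.

splits completely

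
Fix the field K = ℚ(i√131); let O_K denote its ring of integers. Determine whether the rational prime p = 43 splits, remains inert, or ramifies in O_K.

-131 mod 4 = 1, hence disc K = -131 and O_K = ℤ[(1+√-131)/2].
43 ∤ -131, so 43 is unramified.
(-131/43) = 41^21 mod 43 = 1, giving Legendre symbol 1.
(-131/43) = 1, so 43 splits.

split — (43) = 𝔭₁𝔭₂ with 𝔭₁ ≠ 𝔭₂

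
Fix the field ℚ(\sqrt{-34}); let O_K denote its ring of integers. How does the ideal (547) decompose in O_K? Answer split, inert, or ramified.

remains prime (inert)

-34 mod 4 = 2, hence disc K = 4·(-34) = -136 and O_K = ℤ[√-34].
Since gcd(547, -136) = 1 the prime 547 does not ramify.
(-34/547) = 513^273 mod 547 = 546, giving Legendre symbol -1.
(-34/547) = -1, so 547 is inert.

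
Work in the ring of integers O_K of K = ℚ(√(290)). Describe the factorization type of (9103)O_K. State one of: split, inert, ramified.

Since 290 ≢ 1 mod 4, the ring of integers is ℤ[√290] with discriminant 4·290 = 1160.
disc(K) = 1160 is not divisible by 9103; 9103 is unramified.
Euler's criterion: 290^4551 mod 9103 = 1. Thus (290|9103) = 1.
(290/9103) = 1, so 9103 splits.

p splits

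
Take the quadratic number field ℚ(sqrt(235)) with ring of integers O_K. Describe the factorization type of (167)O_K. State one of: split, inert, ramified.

d = 235 ≡ 3 (mod 4), so O_K = ℤ[√235] and disc(K) = 4d = 940.
167 ∤ 940, so 167 is unramified.
(235/167) = 68^83 mod 167 = 166, giving Legendre symbol -1.
Legendre symbol -1 ⇒ 167 is inert.

p is inert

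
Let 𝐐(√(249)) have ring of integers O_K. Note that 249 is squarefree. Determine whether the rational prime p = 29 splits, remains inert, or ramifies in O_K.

inert — (29) stays prime in O_K

Since 249 ≡ 1 mod 4, the ring of integers is ℤ[(1+√249)/2] with discriminant 249.
29 ∤ 249, so 29 is unramified.
(249/29) = 17^14 mod 29 = 28, giving Legendre symbol -1.
d is a non-residue mod p, hence 29 remains inert in O_K.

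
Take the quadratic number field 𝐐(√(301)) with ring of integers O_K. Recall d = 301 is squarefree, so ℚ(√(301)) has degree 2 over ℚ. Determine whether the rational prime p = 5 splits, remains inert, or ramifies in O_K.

d = 301 ≡ 1 (mod 4), so O_K = ℤ[(1+√301)/2] and disc(K) = d = 301.
disc(K) = 301 is not divisible by 5; 5 is unramified.
(301/5) = 1^2 mod 5 = 1, giving Legendre symbol 1.
(301/5) = 1, so 5 splits.

p splits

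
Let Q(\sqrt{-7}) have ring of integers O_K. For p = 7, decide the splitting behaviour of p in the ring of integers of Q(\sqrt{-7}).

7 is ramified

Since -7 ≡ 1 mod 4, the ring of integers is ℤ[(1+√-7)/2] with discriminant -7.
7 divides disc(K) = -7, so 7 ramifies.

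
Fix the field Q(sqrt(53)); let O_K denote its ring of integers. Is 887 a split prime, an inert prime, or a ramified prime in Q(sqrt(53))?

p is inert

d = 53 ≡ 1 (mod 4), so O_K = ℤ[(1+√53)/2] and disc(K) = d = 53.
Since gcd(887, 53) = 1 the prime 887 does not ramify.
Legendre symbol by Euler's criterion: (53/887) ≡ 53^443 ≡ 886 (mod 887), i.e. (53/887) = -1.
Legendre symbol -1 ⇒ 887 is inert.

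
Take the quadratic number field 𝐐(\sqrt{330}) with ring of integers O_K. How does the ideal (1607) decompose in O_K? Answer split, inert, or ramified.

splits completely

d = 330 ≡ 2 (mod 4), so O_K = ℤ[√330] and disc(K) = 4d = 1320.
Since gcd(1607, 1320) = 1 the prime 1607 does not ramify.
Euler's criterion: 330^803 mod 1607 = 1. Thus (330|1607) = 1.
(330/1607) = 1, so 1607 splits.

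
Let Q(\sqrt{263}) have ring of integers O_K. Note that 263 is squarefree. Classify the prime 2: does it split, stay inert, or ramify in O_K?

ramified

d = 263 ≡ 3 (mod 4), so O_K = ℤ[√263] and disc(K) = 4d = 1052.
Ramification test: 2 | 1052. The prime 2 ramifies in K.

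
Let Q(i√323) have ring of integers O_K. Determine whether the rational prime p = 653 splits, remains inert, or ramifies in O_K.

inert

Since -323 ≡ 1 mod 4, the ring of integers is ℤ[(1+√-323)/2] with discriminant -323.
653 ∤ -323, so 653 is unramified.
Legendre symbol by Euler's criterion: (-323/653) ≡ (-323)^326 ≡ 652 (mod 653), i.e. (-323/653) = -1.
(-323/653) = -1, so 653 is inert.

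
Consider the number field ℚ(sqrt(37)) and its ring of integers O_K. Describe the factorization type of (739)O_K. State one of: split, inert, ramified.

37 mod 4 = 1, hence disc K = 37 and O_K = ℤ[(1+√37)/2].
disc(K) = 37 is not divisible by 739; 739 is unramified.
Euler's criterion: 37^369 mod 739 = 1. Thus (37|739) = 1.
(37/739) = 1, so 739 splits.

splits completely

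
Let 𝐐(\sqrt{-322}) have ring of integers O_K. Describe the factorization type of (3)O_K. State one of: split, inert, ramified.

d = -322 ≡ 2 (mod 4), so O_K = ℤ[√-322] and disc(K) = 4d = -1288.
disc(K) = -1288 is not divisible by 3; 3 is unramified.
Compute (-322/3) via Euler: 2^((3-1)/2) mod 3 = 2, so (-322/3) = -1.
(-322/3) = -1, so 3 is inert.

inert — (3) stays prime in O_K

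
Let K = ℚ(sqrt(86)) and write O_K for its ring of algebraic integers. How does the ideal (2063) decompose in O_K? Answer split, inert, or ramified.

d = 86 ≡ 2 (mod 4), so O_K = ℤ[√86] and disc(K) = 4d = 344.
Since gcd(2063, 344) = 1 the prime 2063 does not ramify.
(86/2063) = 86^1031 mod 2063 = 1, giving Legendre symbol 1.
Legendre symbol 1 ⇒ 2063 is split.

p splits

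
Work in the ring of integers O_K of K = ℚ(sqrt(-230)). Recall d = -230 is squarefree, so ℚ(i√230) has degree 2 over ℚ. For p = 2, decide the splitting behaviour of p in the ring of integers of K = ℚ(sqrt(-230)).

Since -230 ≢ 1 mod 4, the ring of integers is ℤ[√-230] with discriminant 4·(-230) = -920.
2 divides disc(K) = -920, so 2 ramifies.

ramifies in O_K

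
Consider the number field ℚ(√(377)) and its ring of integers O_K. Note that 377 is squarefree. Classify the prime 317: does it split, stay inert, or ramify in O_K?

377 mod 4 = 1, hence disc K = 377 and O_K = ℤ[(1+√377)/2].
disc(K) = 377 is not divisible by 317; 317 is unramified.
Euler's criterion: 377^158 mod 317 = 1. Thus (377|317) = 1.
Legendre symbol 1 ⇒ 317 is split.

p splits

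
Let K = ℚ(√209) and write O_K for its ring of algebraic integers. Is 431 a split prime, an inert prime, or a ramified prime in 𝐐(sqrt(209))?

split — (431) = 𝔭₁𝔭₂ with 𝔭₁ ≠ 𝔭₂

209 mod 4 = 1, hence disc K = 209 and O_K = ℤ[(1+√209)/2].
disc(K) = 209 is not divisible by 431; 431 is unramified.
Compute (209/431) via Euler: 209^((431-1)/2) mod 431 = 1, so (209/431) = 1.
(209/431) = 1, so 431 splits.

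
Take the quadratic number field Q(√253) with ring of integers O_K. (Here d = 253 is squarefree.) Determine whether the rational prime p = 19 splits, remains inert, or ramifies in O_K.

split

d = 253 ≡ 1 (mod 4), so O_K = ℤ[(1+√253)/2] and disc(K) = d = 253.
disc(K) = 253 is not divisible by 19; 19 is unramified.
Compute (253/19) via Euler: 6^((19-1)/2) mod 19 = 1, so (253/19) = 1.
(253/19) = 1, so 19 splits.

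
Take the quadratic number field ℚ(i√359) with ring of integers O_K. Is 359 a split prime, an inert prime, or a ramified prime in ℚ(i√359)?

-359 mod 4 = 1, hence disc K = -359 and O_K = ℤ[(1+√-359)/2].
disc(K) = -359 = 359·(-1), so p = 359 is ramified.

ramified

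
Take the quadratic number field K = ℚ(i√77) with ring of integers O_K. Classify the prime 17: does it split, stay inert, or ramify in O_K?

split — (17) = 𝔭₁𝔭₂ with 𝔭₁ ≠ 𝔭₂

d = -77 ≡ 3 (mod 4), so O_K = ℤ[√-77] and disc(K) = 4d = -308.
Since gcd(17, -308) = 1 the prime 17 does not ramify.
Compute (-77/17) via Euler: 8^((17-1)/2) mod 17 = 1, so (-77/17) = 1.
(-77/17) = 1, so 17 splits.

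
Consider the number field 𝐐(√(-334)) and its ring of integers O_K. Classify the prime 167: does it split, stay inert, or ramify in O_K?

ramified — (167) = 𝔭²

Since -334 ≢ 1 mod 4, the ring of integers is ℤ[√-334] with discriminant 4·(-334) = -1336.
167 divides disc(K) = -1336, so 167 ramifies.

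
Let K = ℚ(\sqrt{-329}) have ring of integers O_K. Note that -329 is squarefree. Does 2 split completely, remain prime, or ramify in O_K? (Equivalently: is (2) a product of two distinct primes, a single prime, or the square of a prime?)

d = -329 ≡ 3 (mod 4), so O_K = ℤ[√-329] and disc(K) = 4d = -1316.
disc(K) = -1316 = 2·(-658), so p = 2 is ramified.

ramifies in O_K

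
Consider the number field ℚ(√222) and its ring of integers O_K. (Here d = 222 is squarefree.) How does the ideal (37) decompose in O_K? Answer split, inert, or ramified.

Since 222 ≢ 1 mod 4, the ring of integers is ℤ[√222] with discriminant 4·222 = 888.
Ramification test: 37 | 888. The prime 37 ramifies in K.

ramified — (37) = 𝔭²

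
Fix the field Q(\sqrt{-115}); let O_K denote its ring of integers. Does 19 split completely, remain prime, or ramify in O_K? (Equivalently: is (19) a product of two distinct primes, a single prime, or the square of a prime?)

remains prime (inert)

-115 mod 4 = 1, hence disc K = -115 and O_K = ℤ[(1+√-115)/2].
Since gcd(19, -115) = 1 the prime 19 does not ramify.
(-115/19) = 18^9 mod 19 = 18, giving Legendre symbol -1.
Legendre symbol -1 ⇒ 19 is inert.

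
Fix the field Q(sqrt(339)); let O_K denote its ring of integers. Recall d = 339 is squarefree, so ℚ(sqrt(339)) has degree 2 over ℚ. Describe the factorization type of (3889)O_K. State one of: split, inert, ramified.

remains prime (inert)

Since 339 ≢ 1 mod 4, the ring of integers is ℤ[√339] with discriminant 4·339 = 1356.
disc(K) = 1356 is not divisible by 3889; 3889 is unramified.
(339/3889) = 339^1944 mod 3889 = 3888, giving Legendre symbol -1.
Legendre symbol -1 ⇒ 3889 is inert.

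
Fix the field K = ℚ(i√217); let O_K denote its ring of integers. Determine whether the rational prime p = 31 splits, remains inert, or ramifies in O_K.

Since -217 ≢ 1 mod 4, the ring of integers is ℤ[√-217] with discriminant 4·(-217) = -868.
31 divides disc(K) = -868, so 31 ramifies.

31 is ramified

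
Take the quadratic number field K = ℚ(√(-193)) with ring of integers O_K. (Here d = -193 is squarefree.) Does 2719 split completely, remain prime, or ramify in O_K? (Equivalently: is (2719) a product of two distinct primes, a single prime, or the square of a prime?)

d = -193 ≡ 3 (mod 4), so O_K = ℤ[√-193] and disc(K) = 4d = -772.
Since gcd(2719, -772) = 1 the prime 2719 does not ramify.
Euler's criterion: (-193)^1359 mod 2719 = 1. Thus (-193|2719) = 1.
d is a quadratic residue mod p, hence 2719 splits in O_K.

split — (2719) = 𝔭₁𝔭₂ with 𝔭₁ ≠ 𝔭₂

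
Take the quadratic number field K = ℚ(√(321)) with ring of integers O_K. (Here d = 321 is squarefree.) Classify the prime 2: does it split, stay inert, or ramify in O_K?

d = 321 ≡ 1 (mod 4), so O_K = ℤ[(1+√321)/2] and disc(K) = d = 321.
disc(K) = 321 is not divisible by 2; 2 is unramified.
For p = 2 with d ≡ 1 (mod 4): d mod 8 = 1, so 2 splits.

splits completely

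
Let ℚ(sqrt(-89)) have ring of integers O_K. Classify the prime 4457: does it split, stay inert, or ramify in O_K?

inert

d = -89 ≡ 3 (mod 4), so O_K = ℤ[√-89] and disc(K) = 4d = -356.
Since gcd(4457, -356) = 1 the prime 4457 does not ramify.
Legendre symbol by Euler's criterion: (-89/4457) ≡ (-89)^2228 ≡ 4456 (mod 4457), i.e. (-89/4457) = -1.
(-89/4457) = -1, so 4457 is inert.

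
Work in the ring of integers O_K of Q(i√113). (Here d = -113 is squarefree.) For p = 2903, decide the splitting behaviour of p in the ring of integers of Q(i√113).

splits completely

d = -113 ≡ 3 (mod 4), so O_K = ℤ[√-113] and disc(K) = 4d = -452.
disc(K) = -452 is not divisible by 2903; 2903 is unramified.
Euler's criterion: (-113)^1451 mod 2903 = 1. Thus (-113|2903) = 1.
(-113/2903) = 1, so 2903 splits.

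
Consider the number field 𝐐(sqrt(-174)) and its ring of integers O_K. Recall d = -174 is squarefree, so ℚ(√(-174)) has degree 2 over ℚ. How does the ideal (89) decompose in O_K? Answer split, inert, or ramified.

splits completely

Since -174 ≢ 1 mod 4, the ring of integers is ℤ[√-174] with discriminant 4·(-174) = -696.
89 ∤ -696, so 89 is unramified.
Euler's criterion: (-174)^44 mod 89 = 1. Thus (-174|89) = 1.
d is a quadratic residue mod p, hence 89 splits in O_K.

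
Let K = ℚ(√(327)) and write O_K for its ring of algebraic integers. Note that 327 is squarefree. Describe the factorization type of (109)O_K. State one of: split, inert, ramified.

ramified — (109) = 𝔭²

327 mod 4 = 3, hence disc K = 4·327 = 1308 and O_K = ℤ[√327].
109 divides disc(K) = 1308, so 109 ramifies.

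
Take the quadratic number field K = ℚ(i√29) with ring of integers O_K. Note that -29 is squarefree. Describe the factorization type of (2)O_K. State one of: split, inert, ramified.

2 is ramified

d = -29 ≡ 3 (mod 4), so O_K = ℤ[√-29] and disc(K) = 4d = -116.
disc(K) = -116 = 2·(-58), so p = 2 is ramified.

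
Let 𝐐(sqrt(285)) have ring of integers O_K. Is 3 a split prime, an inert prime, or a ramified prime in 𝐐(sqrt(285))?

p ramifies

Since 285 ≡ 1 mod 4, the ring of integers is ℤ[(1+√285)/2] with discriminant 285.
disc(K) = 285 = 3·95, so p = 3 is ramified.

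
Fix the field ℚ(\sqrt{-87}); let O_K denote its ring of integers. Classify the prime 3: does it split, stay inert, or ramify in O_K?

p ramifies

d = -87 ≡ 1 (mod 4), so O_K = ℤ[(1+√-87)/2] and disc(K) = d = -87.
Ramification test: 3 | -87. The prime 3 ramifies in K.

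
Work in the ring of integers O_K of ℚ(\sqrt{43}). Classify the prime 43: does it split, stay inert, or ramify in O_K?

43 mod 4 = 3, hence disc K = 4·43 = 172 and O_K = ℤ[√43].
Ramification test: 43 | 172. The prime 43 ramifies in K.

ramifies in O_K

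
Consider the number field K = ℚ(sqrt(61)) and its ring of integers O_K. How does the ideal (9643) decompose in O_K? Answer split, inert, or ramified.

Since 61 ≡ 1 mod 4, the ring of integers is ℤ[(1+√61)/2] with discriminant 61.
Since gcd(9643, 61) = 1 the prime 9643 does not ramify.
Euler's criterion: 61^4821 mod 9643 = 1. Thus (61|9643) = 1.
Legendre symbol 1 ⇒ 9643 is split.

p splits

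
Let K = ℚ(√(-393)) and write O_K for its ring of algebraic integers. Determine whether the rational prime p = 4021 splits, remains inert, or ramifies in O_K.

d = -393 ≡ 3 (mod 4), so O_K = ℤ[√-393] and disc(K) = 4d = -1572.
disc(K) = -1572 is not divisible by 4021; 4021 is unramified.
Euler's criterion: (-393)^2010 mod 4021 = 1. Thus (-393|4021) = 1.
d is a quadratic residue mod p, hence 4021 splits in O_K.

split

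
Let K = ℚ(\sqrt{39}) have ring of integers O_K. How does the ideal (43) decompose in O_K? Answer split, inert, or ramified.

remains prime (inert)

39 mod 4 = 3, hence disc K = 4·39 = 156 and O_K = ℤ[√39].
Since gcd(43, 156) = 1 the prime 43 does not ramify.
(39/43) = 39^21 mod 43 = 42, giving Legendre symbol -1.
Legendre symbol -1 ⇒ 43 is inert.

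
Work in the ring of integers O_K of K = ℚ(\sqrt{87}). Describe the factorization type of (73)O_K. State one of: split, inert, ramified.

Since 87 ≢ 1 mod 4, the ring of integers is ℤ[√87] with discriminant 4·87 = 348.
disc(K) = 348 is not divisible by 73; 73 is unramified.
Euler's criterion: 87^36 mod 73 = 72. Thus (87|73) = -1.
(87/73) = -1, so 73 is inert.

inert — (73) stays prime in O_K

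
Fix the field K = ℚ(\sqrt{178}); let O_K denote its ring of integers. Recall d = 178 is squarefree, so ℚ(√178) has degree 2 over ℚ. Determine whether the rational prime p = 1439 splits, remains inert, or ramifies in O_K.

178 mod 4 = 2, hence disc K = 4·178 = 712 and O_K = ℤ[√178].
1439 ∤ 712, so 1439 is unramified.
(178/1439) = 178^719 mod 1439 = 1438, giving Legendre symbol -1.
d is a non-residue mod p, hence 1439 remains inert in O_K.

1439 remains inert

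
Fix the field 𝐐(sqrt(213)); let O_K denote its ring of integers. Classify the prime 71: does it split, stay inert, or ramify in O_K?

p ramifies

213 mod 4 = 1, hence disc K = 213 and O_K = ℤ[(1+√213)/2].
disc(K) = 213 = 71·3, so p = 71 is ramified.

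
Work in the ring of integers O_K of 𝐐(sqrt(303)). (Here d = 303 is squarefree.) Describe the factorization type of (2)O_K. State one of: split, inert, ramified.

303 mod 4 = 3, hence disc K = 4·303 = 1212 and O_K = ℤ[√303].
Ramification test: 2 | 1212. The prime 2 ramifies in K.

ramified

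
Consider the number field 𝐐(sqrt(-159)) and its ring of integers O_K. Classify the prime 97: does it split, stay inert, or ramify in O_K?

d = -159 ≡ 1 (mod 4), so O_K = ℤ[(1+√-159)/2] and disc(K) = d = -159.
97 ∤ -159, so 97 is unramified.
Euler's criterion: (-159)^48 mod 97 = 1. Thus (-159|97) = 1.
(-159/97) = 1, so 97 splits.

split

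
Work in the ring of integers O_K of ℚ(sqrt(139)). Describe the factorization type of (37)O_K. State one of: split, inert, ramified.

split

d = 139 ≡ 3 (mod 4), so O_K = ℤ[√139] and disc(K) = 4d = 556.
Since gcd(37, 556) = 1 the prime 37 does not ramify.
Legendre symbol by Euler's criterion: (139/37) ≡ 139^18 ≡ 1 (mod 37), i.e. (139/37) = 1.
d is a quadratic residue mod p, hence 37 splits in O_K.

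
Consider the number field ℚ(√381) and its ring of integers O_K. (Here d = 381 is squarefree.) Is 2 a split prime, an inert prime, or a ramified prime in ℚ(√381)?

381 mod 4 = 1, hence disc K = 381 and O_K = ℤ[(1+√381)/2].
2 ∤ 381, so 2 is unramified.
Checking d mod 8: 381 ≡ 5. Hence 2 is inert in O_K.

inert — (2) stays prime in O_K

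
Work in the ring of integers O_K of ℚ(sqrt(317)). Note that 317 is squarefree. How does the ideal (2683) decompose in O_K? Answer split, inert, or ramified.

remains prime (inert)

Since 317 ≡ 1 mod 4, the ring of integers is ℤ[(1+√317)/2] with discriminant 317.
Since gcd(2683, 317) = 1 the prime 2683 does not ramify.
Legendre symbol by Euler's criterion: (317/2683) ≡ 317^1341 ≡ 2682 (mod 2683), i.e. (317/2683) = -1.
Legendre symbol -1 ⇒ 2683 is inert.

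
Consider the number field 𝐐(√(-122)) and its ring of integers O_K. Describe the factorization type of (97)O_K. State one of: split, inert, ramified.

split — (97) = 𝔭₁𝔭₂ with 𝔭₁ ≠ 𝔭₂

Since -122 ≢ 1 mod 4, the ring of integers is ℤ[√-122] with discriminant 4·(-122) = -488.
97 ∤ -488, so 97 is unramified.
Legendre symbol by Euler's criterion: (-122/97) ≡ (-122)^48 ≡ 1 (mod 97), i.e. (-122/97) = 1.
(-122/97) = 1, so 97 splits.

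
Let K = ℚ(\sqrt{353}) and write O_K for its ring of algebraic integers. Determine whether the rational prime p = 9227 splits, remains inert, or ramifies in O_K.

9227 splits in O_K

353 mod 4 = 1, hence disc K = 353 and O_K = ℤ[(1+√353)/2].
disc(K) = 353 is not divisible by 9227; 9227 is unramified.
Compute (353/9227) via Euler: 353^((9227-1)/2) mod 9227 = 1, so (353/9227) = 1.
(353/9227) = 1, so 9227 splits.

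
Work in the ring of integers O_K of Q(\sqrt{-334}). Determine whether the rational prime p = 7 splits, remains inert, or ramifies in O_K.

splits completely

d = -334 ≡ 2 (mod 4), so O_K = ℤ[√-334] and disc(K) = 4d = -1336.
disc(K) = -1336 is not divisible by 7; 7 is unramified.
Euler's criterion: (-334)^3 mod 7 = 1. Thus (-334|7) = 1.
d is a quadratic residue mod p, hence 7 splits in O_K.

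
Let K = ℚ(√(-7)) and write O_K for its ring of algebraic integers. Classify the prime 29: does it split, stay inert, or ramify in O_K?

d = -7 ≡ 1 (mod 4), so O_K = ℤ[(1+√-7)/2] and disc(K) = d = -7.
29 ∤ -7, so 29 is unramified.
Legendre symbol by Euler's criterion: (-7/29) ≡ (-7)^14 ≡ 1 (mod 29), i.e. (-7/29) = 1.
d is a quadratic residue mod p, hence 29 splits in O_K.

split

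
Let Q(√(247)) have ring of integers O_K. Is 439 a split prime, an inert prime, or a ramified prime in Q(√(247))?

Since 247 ≢ 1 mod 4, the ring of integers is ℤ[√247] with discriminant 4·247 = 988.
Since gcd(439, 988) = 1 the prime 439 does not ramify.
Compute (247/439) via Euler: 247^((439-1)/2) mod 439 = 1, so (247/439) = 1.
d is a quadratic residue mod p, hence 439 splits in O_K.

split — (439) = 𝔭₁𝔭₂ with 𝔭₁ ≠ 𝔭₂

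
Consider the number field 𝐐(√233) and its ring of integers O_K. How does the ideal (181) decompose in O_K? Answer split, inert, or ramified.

Since 233 ≡ 1 mod 4, the ring of integers is ℤ[(1+√233)/2] with discriminant 233.
Since gcd(181, 233) = 1 the prime 181 does not ramify.
Euler's criterion: 233^90 mod 181 = 1. Thus (233|181) = 1.
Legendre symbol 1 ⇒ 181 is split.

split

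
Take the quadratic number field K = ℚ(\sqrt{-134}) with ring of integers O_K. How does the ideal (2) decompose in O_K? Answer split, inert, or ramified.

Since -134 ≢ 1 mod 4, the ring of integers is ℤ[√-134] with discriminant 4·(-134) = -536.
Ramification test: 2 | -536. The prime 2 ramifies in K.

ramified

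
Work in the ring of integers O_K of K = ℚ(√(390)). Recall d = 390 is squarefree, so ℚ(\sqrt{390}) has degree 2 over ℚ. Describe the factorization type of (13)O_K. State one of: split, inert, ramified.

ramified — (13) = 𝔭²

390 mod 4 = 2, hence disc K = 4·390 = 1560 and O_K = ℤ[√390].
Ramification test: 13 | 1560. The prime 13 ramifies in K.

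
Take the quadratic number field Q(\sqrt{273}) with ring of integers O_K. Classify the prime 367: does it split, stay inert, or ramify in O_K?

367 remains inert

Since 273 ≡ 1 mod 4, the ring of integers is ℤ[(1+√273)/2] with discriminant 273.
367 ∤ 273, so 367 is unramified.
Euler's criterion: 273^183 mod 367 = 366. Thus (273|367) = -1.
Legendre symbol -1 ⇒ 367 is inert.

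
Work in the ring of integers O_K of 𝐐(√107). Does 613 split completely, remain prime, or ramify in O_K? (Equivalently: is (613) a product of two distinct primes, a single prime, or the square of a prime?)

107 mod 4 = 3, hence disc K = 4·107 = 428 and O_K = ℤ[√107].
613 ∤ 428, so 613 is unramified.
(107/613) = 107^306 mod 613 = 612, giving Legendre symbol -1.
Legendre symbol -1 ⇒ 613 is inert.

remains prime (inert)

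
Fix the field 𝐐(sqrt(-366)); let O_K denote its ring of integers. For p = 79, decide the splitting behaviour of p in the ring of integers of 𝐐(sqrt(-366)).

d = -366 ≡ 2 (mod 4), so O_K = ℤ[√-366] and disc(K) = 4d = -1464.
Since gcd(79, -1464) = 1 the prime 79 does not ramify.
Legendre symbol by Euler's criterion: (-366/79) ≡ (-366)^39 ≡ 78 (mod 79), i.e. (-366/79) = -1.
d is a non-residue mod p, hence 79 remains inert in O_K.

inert — (79) stays prime in O_K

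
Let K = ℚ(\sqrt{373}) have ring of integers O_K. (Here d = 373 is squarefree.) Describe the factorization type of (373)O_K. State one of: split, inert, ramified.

p ramifies

d = 373 ≡ 1 (mod 4), so O_K = ℤ[(1+√373)/2] and disc(K) = d = 373.
Ramification test: 373 | 373. The prime 373 ramifies in K.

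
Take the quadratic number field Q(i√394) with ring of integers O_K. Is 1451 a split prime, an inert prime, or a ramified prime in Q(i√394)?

remains prime (inert)

Since -394 ≢ 1 mod 4, the ring of integers is ℤ[√-394] with discriminant 4·(-394) = -1576.
disc(K) = -1576 is not divisible by 1451; 1451 is unramified.
Euler's criterion: (-394)^725 mod 1451 = 1450. Thus (-394|1451) = -1.
d is a non-residue mod p, hence 1451 remains inert in O_K.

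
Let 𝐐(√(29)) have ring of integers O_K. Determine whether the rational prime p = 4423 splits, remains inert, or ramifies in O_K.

inert

Since 29 ≡ 1 mod 4, the ring of integers is ℤ[(1+√29)/2] with discriminant 29.
disc(K) = 29 is not divisible by 4423; 4423 is unramified.
Compute (29/4423) via Euler: 29^((4423-1)/2) mod 4423 = 4422, so (29/4423) = -1.
Legendre symbol -1 ⇒ 4423 is inert.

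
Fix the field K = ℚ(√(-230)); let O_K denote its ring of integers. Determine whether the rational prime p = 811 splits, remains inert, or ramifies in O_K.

remains prime (inert)

d = -230 ≡ 2 (mod 4), so O_K = ℤ[√-230] and disc(K) = 4d = -920.
811 ∤ -920, so 811 is unramified.
Euler's criterion: (-230)^405 mod 811 = 810. Thus (-230|811) = -1.
d is a non-residue mod p, hence 811 remains inert in O_K.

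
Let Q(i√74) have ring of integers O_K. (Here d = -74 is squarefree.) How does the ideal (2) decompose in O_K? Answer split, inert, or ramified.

-74 mod 4 = 2, hence disc K = 4·(-74) = -296 and O_K = ℤ[√-74].
Ramification test: 2 | -296. The prime 2 ramifies in K.

p ramifies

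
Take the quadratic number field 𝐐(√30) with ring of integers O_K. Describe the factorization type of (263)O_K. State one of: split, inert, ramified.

inert

d = 30 ≡ 2 (mod 4), so O_K = ℤ[√30] and disc(K) = 4d = 120.
Since gcd(263, 120) = 1 the prime 263 does not ramify.
Compute (30/263) via Euler: 30^((263-1)/2) mod 263 = 262, so (30/263) = -1.
(30/263) = -1, so 263 is inert.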